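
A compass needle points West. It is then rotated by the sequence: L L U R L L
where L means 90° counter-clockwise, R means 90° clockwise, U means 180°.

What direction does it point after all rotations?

Start: West
  L (left (90° counter-clockwise)) -> South
  L (left (90° counter-clockwise)) -> East
  U (U-turn (180°)) -> West
  R (right (90° clockwise)) -> North
  L (left (90° counter-clockwise)) -> West
  L (left (90° counter-clockwise)) -> South
Final: South

Answer: Final heading: South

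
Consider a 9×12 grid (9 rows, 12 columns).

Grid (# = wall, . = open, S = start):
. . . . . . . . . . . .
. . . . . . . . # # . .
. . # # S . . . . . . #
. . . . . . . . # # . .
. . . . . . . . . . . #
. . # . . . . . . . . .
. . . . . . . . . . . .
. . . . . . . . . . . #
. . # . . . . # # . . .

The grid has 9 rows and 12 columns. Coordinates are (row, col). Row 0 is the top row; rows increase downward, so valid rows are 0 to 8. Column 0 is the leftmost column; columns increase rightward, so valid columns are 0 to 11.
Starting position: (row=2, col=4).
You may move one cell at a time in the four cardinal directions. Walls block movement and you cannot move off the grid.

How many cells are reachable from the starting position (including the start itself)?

Answer: Reachable cells: 95

Derivation:
BFS flood-fill from (row=2, col=4):
  Distance 0: (row=2, col=4)
  Distance 1: (row=1, col=4), (row=2, col=5), (row=3, col=4)
  Distance 2: (row=0, col=4), (row=1, col=3), (row=1, col=5), (row=2, col=6), (row=3, col=3), (row=3, col=5), (row=4, col=4)
  Distance 3: (row=0, col=3), (row=0, col=5), (row=1, col=2), (row=1, col=6), (row=2, col=7), (row=3, col=2), (row=3, col=6), (row=4, col=3), (row=4, col=5), (row=5, col=4)
  Distance 4: (row=0, col=2), (row=0, col=6), (row=1, col=1), (row=1, col=7), (row=2, col=8), (row=3, col=1), (row=3, col=7), (row=4, col=2), (row=4, col=6), (row=5, col=3), (row=5, col=5), (row=6, col=4)
  Distance 5: (row=0, col=1), (row=0, col=7), (row=1, col=0), (row=2, col=1), (row=2, col=9), (row=3, col=0), (row=4, col=1), (row=4, col=7), (row=5, col=6), (row=6, col=3), (row=6, col=5), (row=7, col=4)
  Distance 6: (row=0, col=0), (row=0, col=8), (row=2, col=0), (row=2, col=10), (row=4, col=0), (row=4, col=8), (row=5, col=1), (row=5, col=7), (row=6, col=2), (row=6, col=6), (row=7, col=3), (row=7, col=5), (row=8, col=4)
  Distance 7: (row=0, col=9), (row=1, col=10), (row=3, col=10), (row=4, col=9), (row=5, col=0), (row=5, col=8), (row=6, col=1), (row=6, col=7), (row=7, col=2), (row=7, col=6), (row=8, col=3), (row=8, col=5)
  Distance 8: (row=0, col=10), (row=1, col=11), (row=3, col=11), (row=4, col=10), (row=5, col=9), (row=6, col=0), (row=6, col=8), (row=7, col=1), (row=7, col=7), (row=8, col=6)
  Distance 9: (row=0, col=11), (row=5, col=10), (row=6, col=9), (row=7, col=0), (row=7, col=8), (row=8, col=1)
  Distance 10: (row=5, col=11), (row=6, col=10), (row=7, col=9), (row=8, col=0)
  Distance 11: (row=6, col=11), (row=7, col=10), (row=8, col=9)
  Distance 12: (row=8, col=10)
  Distance 13: (row=8, col=11)
Total reachable: 95 (grid has 95 open cells total)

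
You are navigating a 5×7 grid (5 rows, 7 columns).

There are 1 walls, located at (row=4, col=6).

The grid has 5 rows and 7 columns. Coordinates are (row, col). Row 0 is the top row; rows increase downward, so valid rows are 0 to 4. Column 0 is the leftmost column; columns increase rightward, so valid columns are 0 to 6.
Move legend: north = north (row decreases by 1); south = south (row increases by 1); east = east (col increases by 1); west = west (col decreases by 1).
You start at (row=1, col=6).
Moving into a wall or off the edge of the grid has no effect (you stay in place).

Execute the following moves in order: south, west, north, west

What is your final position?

Answer: Final position: (row=1, col=4)

Derivation:
Start: (row=1, col=6)
  south (south): (row=1, col=6) -> (row=2, col=6)
  west (west): (row=2, col=6) -> (row=2, col=5)
  north (north): (row=2, col=5) -> (row=1, col=5)
  west (west): (row=1, col=5) -> (row=1, col=4)
Final: (row=1, col=4)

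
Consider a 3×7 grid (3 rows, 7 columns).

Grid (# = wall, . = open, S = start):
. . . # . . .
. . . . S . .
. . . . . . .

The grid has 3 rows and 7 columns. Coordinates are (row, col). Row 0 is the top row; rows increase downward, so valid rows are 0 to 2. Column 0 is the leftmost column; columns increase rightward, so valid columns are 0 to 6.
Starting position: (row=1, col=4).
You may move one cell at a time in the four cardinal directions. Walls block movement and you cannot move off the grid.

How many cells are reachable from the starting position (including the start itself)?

BFS flood-fill from (row=1, col=4):
  Distance 0: (row=1, col=4)
  Distance 1: (row=0, col=4), (row=1, col=3), (row=1, col=5), (row=2, col=4)
  Distance 2: (row=0, col=5), (row=1, col=2), (row=1, col=6), (row=2, col=3), (row=2, col=5)
  Distance 3: (row=0, col=2), (row=0, col=6), (row=1, col=1), (row=2, col=2), (row=2, col=6)
  Distance 4: (row=0, col=1), (row=1, col=0), (row=2, col=1)
  Distance 5: (row=0, col=0), (row=2, col=0)
Total reachable: 20 (grid has 20 open cells total)

Answer: Reachable cells: 20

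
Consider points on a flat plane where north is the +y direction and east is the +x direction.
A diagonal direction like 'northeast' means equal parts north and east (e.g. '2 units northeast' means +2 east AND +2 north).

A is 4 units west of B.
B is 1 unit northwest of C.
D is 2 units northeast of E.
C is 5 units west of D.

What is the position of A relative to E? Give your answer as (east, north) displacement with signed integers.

Place E at the origin (east=0, north=0).
  D is 2 units northeast of E: delta (east=+2, north=+2); D at (east=2, north=2).
  C is 5 units west of D: delta (east=-5, north=+0); C at (east=-3, north=2).
  B is 1 unit northwest of C: delta (east=-1, north=+1); B at (east=-4, north=3).
  A is 4 units west of B: delta (east=-4, north=+0); A at (east=-8, north=3).
Therefore A relative to E: (east=-8, north=3).

Answer: A is at (east=-8, north=3) relative to E.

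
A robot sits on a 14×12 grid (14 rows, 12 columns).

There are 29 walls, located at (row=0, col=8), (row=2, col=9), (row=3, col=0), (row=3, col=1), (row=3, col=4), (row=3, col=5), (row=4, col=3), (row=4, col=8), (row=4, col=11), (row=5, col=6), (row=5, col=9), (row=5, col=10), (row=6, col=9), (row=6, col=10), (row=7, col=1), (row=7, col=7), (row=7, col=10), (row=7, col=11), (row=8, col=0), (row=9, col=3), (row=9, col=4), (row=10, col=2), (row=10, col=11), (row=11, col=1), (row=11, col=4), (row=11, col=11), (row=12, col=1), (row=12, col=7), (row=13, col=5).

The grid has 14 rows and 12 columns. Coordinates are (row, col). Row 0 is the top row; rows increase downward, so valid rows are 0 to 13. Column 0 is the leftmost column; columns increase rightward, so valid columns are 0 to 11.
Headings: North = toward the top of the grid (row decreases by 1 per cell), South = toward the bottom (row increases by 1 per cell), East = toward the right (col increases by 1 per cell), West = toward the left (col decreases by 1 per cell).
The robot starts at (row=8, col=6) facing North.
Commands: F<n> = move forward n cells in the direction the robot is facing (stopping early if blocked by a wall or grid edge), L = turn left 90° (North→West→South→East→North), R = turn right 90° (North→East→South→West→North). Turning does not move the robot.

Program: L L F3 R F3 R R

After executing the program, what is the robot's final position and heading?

Start: (row=8, col=6), facing North
  L: turn left, now facing West
  L: turn left, now facing South
  F3: move forward 3, now at (row=11, col=6)
  R: turn right, now facing West
  F3: move forward 1/3 (blocked), now at (row=11, col=5)
  R: turn right, now facing North
  R: turn right, now facing East
Final: (row=11, col=5), facing East

Answer: Final position: (row=11, col=5), facing East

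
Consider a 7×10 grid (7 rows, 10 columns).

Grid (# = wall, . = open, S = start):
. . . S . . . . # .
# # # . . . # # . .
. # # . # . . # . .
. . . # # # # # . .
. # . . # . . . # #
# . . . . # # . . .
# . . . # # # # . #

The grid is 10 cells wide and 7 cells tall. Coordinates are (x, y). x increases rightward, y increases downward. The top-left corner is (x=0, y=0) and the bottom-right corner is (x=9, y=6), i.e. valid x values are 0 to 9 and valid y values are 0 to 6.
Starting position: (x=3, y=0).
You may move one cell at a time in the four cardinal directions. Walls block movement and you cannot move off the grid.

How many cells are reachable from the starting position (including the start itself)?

Answer: Reachable cells: 14

Derivation:
BFS flood-fill from (x=3, y=0):
  Distance 0: (x=3, y=0)
  Distance 1: (x=2, y=0), (x=4, y=0), (x=3, y=1)
  Distance 2: (x=1, y=0), (x=5, y=0), (x=4, y=1), (x=3, y=2)
  Distance 3: (x=0, y=0), (x=6, y=0), (x=5, y=1)
  Distance 4: (x=7, y=0), (x=5, y=2)
  Distance 5: (x=6, y=2)
Total reachable: 14 (grid has 42 open cells total)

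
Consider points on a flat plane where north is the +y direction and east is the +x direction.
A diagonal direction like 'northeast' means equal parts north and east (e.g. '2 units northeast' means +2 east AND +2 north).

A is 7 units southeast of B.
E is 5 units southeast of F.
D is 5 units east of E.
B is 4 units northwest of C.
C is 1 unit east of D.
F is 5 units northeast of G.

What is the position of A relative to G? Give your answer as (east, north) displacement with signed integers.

Place G at the origin (east=0, north=0).
  F is 5 units northeast of G: delta (east=+5, north=+5); F at (east=5, north=5).
  E is 5 units southeast of F: delta (east=+5, north=-5); E at (east=10, north=0).
  D is 5 units east of E: delta (east=+5, north=+0); D at (east=15, north=0).
  C is 1 unit east of D: delta (east=+1, north=+0); C at (east=16, north=0).
  B is 4 units northwest of C: delta (east=-4, north=+4); B at (east=12, north=4).
  A is 7 units southeast of B: delta (east=+7, north=-7); A at (east=19, north=-3).
Therefore A relative to G: (east=19, north=-3).

Answer: A is at (east=19, north=-3) relative to G.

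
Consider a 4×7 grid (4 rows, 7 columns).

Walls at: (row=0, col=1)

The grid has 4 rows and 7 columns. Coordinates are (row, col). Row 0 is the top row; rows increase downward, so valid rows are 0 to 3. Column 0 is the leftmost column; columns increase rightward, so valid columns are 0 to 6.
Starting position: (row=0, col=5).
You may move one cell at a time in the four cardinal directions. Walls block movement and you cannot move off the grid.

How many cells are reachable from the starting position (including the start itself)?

BFS flood-fill from (row=0, col=5):
  Distance 0: (row=0, col=5)
  Distance 1: (row=0, col=4), (row=0, col=6), (row=1, col=5)
  Distance 2: (row=0, col=3), (row=1, col=4), (row=1, col=6), (row=2, col=5)
  Distance 3: (row=0, col=2), (row=1, col=3), (row=2, col=4), (row=2, col=6), (row=3, col=5)
  Distance 4: (row=1, col=2), (row=2, col=3), (row=3, col=4), (row=3, col=6)
  Distance 5: (row=1, col=1), (row=2, col=2), (row=3, col=3)
  Distance 6: (row=1, col=0), (row=2, col=1), (row=3, col=2)
  Distance 7: (row=0, col=0), (row=2, col=0), (row=3, col=1)
  Distance 8: (row=3, col=0)
Total reachable: 27 (grid has 27 open cells total)

Answer: Reachable cells: 27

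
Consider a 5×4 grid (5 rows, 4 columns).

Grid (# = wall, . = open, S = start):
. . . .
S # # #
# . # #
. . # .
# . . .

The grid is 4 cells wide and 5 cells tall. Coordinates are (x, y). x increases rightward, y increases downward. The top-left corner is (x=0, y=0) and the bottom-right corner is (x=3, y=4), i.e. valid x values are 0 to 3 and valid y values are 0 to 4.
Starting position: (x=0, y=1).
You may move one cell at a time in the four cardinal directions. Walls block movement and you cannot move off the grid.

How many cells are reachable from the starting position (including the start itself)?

Answer: Reachable cells: 5

Derivation:
BFS flood-fill from (x=0, y=1):
  Distance 0: (x=0, y=1)
  Distance 1: (x=0, y=0)
  Distance 2: (x=1, y=0)
  Distance 3: (x=2, y=0)
  Distance 4: (x=3, y=0)
Total reachable: 5 (grid has 12 open cells total)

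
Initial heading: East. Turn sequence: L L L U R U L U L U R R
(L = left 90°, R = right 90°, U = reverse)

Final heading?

Start: East
  L (left (90° counter-clockwise)) -> North
  L (left (90° counter-clockwise)) -> West
  L (left (90° counter-clockwise)) -> South
  U (U-turn (180°)) -> North
  R (right (90° clockwise)) -> East
  U (U-turn (180°)) -> West
  L (left (90° counter-clockwise)) -> South
  U (U-turn (180°)) -> North
  L (left (90° counter-clockwise)) -> West
  U (U-turn (180°)) -> East
  R (right (90° clockwise)) -> South
  R (right (90° clockwise)) -> West
Final: West

Answer: Final heading: West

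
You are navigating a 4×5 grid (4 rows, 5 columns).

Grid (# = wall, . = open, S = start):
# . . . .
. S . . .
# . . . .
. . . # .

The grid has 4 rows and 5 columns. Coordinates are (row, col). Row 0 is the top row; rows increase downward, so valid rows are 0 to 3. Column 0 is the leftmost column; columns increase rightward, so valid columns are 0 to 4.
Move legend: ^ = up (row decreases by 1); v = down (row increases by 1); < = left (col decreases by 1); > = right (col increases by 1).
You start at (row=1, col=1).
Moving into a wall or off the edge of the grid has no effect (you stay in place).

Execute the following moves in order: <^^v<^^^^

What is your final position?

Answer: Final position: (row=1, col=0)

Derivation:
Start: (row=1, col=1)
  < (left): (row=1, col=1) -> (row=1, col=0)
  ^ (up): blocked, stay at (row=1, col=0)
  ^ (up): blocked, stay at (row=1, col=0)
  v (down): blocked, stay at (row=1, col=0)
  < (left): blocked, stay at (row=1, col=0)
  [×4]^ (up): blocked, stay at (row=1, col=0)
Final: (row=1, col=0)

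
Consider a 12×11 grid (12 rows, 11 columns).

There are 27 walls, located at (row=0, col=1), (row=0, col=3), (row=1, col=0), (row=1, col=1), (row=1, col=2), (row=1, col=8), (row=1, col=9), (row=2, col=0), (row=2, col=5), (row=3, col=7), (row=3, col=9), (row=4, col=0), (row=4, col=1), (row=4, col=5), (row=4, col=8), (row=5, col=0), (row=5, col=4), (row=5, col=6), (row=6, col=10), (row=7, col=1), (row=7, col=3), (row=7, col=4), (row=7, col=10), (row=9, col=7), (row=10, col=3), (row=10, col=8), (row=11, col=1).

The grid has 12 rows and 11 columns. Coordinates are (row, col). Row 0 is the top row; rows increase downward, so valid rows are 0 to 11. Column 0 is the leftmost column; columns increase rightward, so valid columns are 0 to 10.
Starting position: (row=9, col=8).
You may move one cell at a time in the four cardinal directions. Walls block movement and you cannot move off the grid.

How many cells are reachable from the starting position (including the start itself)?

BFS flood-fill from (row=9, col=8):
  Distance 0: (row=9, col=8)
  Distance 1: (row=8, col=8), (row=9, col=9)
  Distance 2: (row=7, col=8), (row=8, col=7), (row=8, col=9), (row=9, col=10), (row=10, col=9)
  Distance 3: (row=6, col=8), (row=7, col=7), (row=7, col=9), (row=8, col=6), (row=8, col=10), (row=10, col=10), (row=11, col=9)
  Distance 4: (row=5, col=8), (row=6, col=7), (row=6, col=9), (row=7, col=6), (row=8, col=5), (row=9, col=6), (row=11, col=8), (row=11, col=10)
  Distance 5: (row=5, col=7), (row=5, col=9), (row=6, col=6), (row=7, col=5), (row=8, col=4), (row=9, col=5), (row=10, col=6), (row=11, col=7)
  Distance 6: (row=4, col=7), (row=4, col=9), (row=5, col=10), (row=6, col=5), (row=8, col=3), (row=9, col=4), (row=10, col=5), (row=10, col=7), (row=11, col=6)
  Distance 7: (row=4, col=6), (row=4, col=10), (row=5, col=5), (row=6, col=4), (row=8, col=2), (row=9, col=3), (row=10, col=4), (row=11, col=5)
  Distance 8: (row=3, col=6), (row=3, col=10), (row=6, col=3), (row=7, col=2), (row=8, col=1), (row=9, col=2), (row=11, col=4)
  Distance 9: (row=2, col=6), (row=2, col=10), (row=3, col=5), (row=5, col=3), (row=6, col=2), (row=8, col=0), (row=9, col=1), (row=10, col=2), (row=11, col=3)
  Distance 10: (row=1, col=6), (row=1, col=10), (row=2, col=7), (row=2, col=9), (row=3, col=4), (row=4, col=3), (row=5, col=2), (row=6, col=1), (row=7, col=0), (row=9, col=0), (row=10, col=1), (row=11, col=2)
  Distance 11: (row=0, col=6), (row=0, col=10), (row=1, col=5), (row=1, col=7), (row=2, col=4), (row=2, col=8), (row=3, col=3), (row=4, col=2), (row=4, col=4), (row=5, col=1), (row=6, col=0), (row=10, col=0)
  Distance 12: (row=0, col=5), (row=0, col=7), (row=0, col=9), (row=1, col=4), (row=2, col=3), (row=3, col=2), (row=3, col=8), (row=11, col=0)
  Distance 13: (row=0, col=4), (row=0, col=8), (row=1, col=3), (row=2, col=2), (row=3, col=1)
  Distance 14: (row=2, col=1), (row=3, col=0)
Total reachable: 103 (grid has 105 open cells total)

Answer: Reachable cells: 103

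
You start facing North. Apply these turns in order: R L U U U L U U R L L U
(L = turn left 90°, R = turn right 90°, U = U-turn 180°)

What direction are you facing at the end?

Start: North
  R (right (90° clockwise)) -> East
  L (left (90° counter-clockwise)) -> North
  U (U-turn (180°)) -> South
  U (U-turn (180°)) -> North
  U (U-turn (180°)) -> South
  L (left (90° counter-clockwise)) -> East
  U (U-turn (180°)) -> West
  U (U-turn (180°)) -> East
  R (right (90° clockwise)) -> South
  L (left (90° counter-clockwise)) -> East
  L (left (90° counter-clockwise)) -> North
  U (U-turn (180°)) -> South
Final: South

Answer: Final heading: South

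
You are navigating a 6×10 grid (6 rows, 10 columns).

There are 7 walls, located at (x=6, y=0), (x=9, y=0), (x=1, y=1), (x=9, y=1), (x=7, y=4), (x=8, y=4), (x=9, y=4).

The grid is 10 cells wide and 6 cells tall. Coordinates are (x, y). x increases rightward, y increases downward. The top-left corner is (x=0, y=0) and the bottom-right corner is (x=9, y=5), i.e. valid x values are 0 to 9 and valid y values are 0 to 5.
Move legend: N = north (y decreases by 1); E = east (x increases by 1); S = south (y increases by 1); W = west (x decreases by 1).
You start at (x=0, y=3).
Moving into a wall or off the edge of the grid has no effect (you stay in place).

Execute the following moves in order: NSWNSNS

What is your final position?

Answer: Final position: (x=0, y=3)

Derivation:
Start: (x=0, y=3)
  N (north): (x=0, y=3) -> (x=0, y=2)
  S (south): (x=0, y=2) -> (x=0, y=3)
  W (west): blocked, stay at (x=0, y=3)
  N (north): (x=0, y=3) -> (x=0, y=2)
  S (south): (x=0, y=2) -> (x=0, y=3)
  N (north): (x=0, y=3) -> (x=0, y=2)
  S (south): (x=0, y=2) -> (x=0, y=3)
Final: (x=0, y=3)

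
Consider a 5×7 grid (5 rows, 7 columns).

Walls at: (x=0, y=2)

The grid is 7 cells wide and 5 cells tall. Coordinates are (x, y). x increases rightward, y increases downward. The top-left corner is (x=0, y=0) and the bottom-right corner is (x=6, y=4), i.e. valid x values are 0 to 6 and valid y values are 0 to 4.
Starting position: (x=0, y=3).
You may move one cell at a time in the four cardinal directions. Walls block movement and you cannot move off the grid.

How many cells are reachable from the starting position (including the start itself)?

Answer: Reachable cells: 34

Derivation:
BFS flood-fill from (x=0, y=3):
  Distance 0: (x=0, y=3)
  Distance 1: (x=1, y=3), (x=0, y=4)
  Distance 2: (x=1, y=2), (x=2, y=3), (x=1, y=4)
  Distance 3: (x=1, y=1), (x=2, y=2), (x=3, y=3), (x=2, y=4)
  Distance 4: (x=1, y=0), (x=0, y=1), (x=2, y=1), (x=3, y=2), (x=4, y=3), (x=3, y=4)
  Distance 5: (x=0, y=0), (x=2, y=0), (x=3, y=1), (x=4, y=2), (x=5, y=3), (x=4, y=4)
  Distance 6: (x=3, y=0), (x=4, y=1), (x=5, y=2), (x=6, y=3), (x=5, y=4)
  Distance 7: (x=4, y=0), (x=5, y=1), (x=6, y=2), (x=6, y=4)
  Distance 8: (x=5, y=0), (x=6, y=1)
  Distance 9: (x=6, y=0)
Total reachable: 34 (grid has 34 open cells total)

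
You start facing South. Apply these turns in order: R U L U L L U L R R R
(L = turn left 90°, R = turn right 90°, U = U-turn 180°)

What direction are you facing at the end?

Start: South
  R (right (90° clockwise)) -> West
  U (U-turn (180°)) -> East
  L (left (90° counter-clockwise)) -> North
  U (U-turn (180°)) -> South
  L (left (90° counter-clockwise)) -> East
  L (left (90° counter-clockwise)) -> North
  U (U-turn (180°)) -> South
  L (left (90° counter-clockwise)) -> East
  R (right (90° clockwise)) -> South
  R (right (90° clockwise)) -> West
  R (right (90° clockwise)) -> North
Final: North

Answer: Final heading: North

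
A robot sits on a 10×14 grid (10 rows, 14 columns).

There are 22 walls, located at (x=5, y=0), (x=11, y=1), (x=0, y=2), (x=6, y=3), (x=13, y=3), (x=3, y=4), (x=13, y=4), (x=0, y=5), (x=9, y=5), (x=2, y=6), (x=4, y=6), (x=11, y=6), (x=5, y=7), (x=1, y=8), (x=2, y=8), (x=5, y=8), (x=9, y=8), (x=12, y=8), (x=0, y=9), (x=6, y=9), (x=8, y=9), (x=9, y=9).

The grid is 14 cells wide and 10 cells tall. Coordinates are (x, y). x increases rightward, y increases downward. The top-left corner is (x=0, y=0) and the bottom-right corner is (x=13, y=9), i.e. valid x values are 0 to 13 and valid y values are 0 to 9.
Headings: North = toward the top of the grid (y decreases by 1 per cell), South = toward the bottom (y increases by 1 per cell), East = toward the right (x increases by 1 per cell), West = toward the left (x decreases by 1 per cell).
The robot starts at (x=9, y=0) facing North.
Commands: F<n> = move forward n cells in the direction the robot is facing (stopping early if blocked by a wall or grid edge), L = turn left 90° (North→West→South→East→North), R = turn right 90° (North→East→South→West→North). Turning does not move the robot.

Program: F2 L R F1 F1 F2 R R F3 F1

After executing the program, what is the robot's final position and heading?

Start: (x=9, y=0), facing North
  F2: move forward 0/2 (blocked), now at (x=9, y=0)
  L: turn left, now facing West
  R: turn right, now facing North
  F1: move forward 0/1 (blocked), now at (x=9, y=0)
  F1: move forward 0/1 (blocked), now at (x=9, y=0)
  F2: move forward 0/2 (blocked), now at (x=9, y=0)
  R: turn right, now facing East
  R: turn right, now facing South
  F3: move forward 3, now at (x=9, y=3)
  F1: move forward 1, now at (x=9, y=4)
Final: (x=9, y=4), facing South

Answer: Final position: (x=9, y=4), facing South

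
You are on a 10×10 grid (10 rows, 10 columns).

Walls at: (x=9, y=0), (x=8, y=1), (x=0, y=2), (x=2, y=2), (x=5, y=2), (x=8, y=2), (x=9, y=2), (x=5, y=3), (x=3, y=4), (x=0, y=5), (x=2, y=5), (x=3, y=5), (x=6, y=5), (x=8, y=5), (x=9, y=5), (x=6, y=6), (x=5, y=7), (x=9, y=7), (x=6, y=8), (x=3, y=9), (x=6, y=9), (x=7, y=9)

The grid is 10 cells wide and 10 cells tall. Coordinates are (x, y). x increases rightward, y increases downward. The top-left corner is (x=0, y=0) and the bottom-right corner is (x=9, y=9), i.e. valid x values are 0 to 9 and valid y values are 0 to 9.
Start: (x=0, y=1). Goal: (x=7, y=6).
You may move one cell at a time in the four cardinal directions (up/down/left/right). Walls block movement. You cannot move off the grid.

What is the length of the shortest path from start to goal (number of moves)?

Answer: Shortest path length: 12

Derivation:
BFS from (x=0, y=1) until reaching (x=7, y=6):
  Distance 0: (x=0, y=1)
  Distance 1: (x=0, y=0), (x=1, y=1)
  Distance 2: (x=1, y=0), (x=2, y=1), (x=1, y=2)
  Distance 3: (x=2, y=0), (x=3, y=1), (x=1, y=3)
  Distance 4: (x=3, y=0), (x=4, y=1), (x=3, y=2), (x=0, y=3), (x=2, y=3), (x=1, y=4)
  Distance 5: (x=4, y=0), (x=5, y=1), (x=4, y=2), (x=3, y=3), (x=0, y=4), (x=2, y=4), (x=1, y=5)
  Distance 6: (x=5, y=0), (x=6, y=1), (x=4, y=3), (x=1, y=6)
  Distance 7: (x=6, y=0), (x=7, y=1), (x=6, y=2), (x=4, y=4), (x=0, y=6), (x=2, y=6), (x=1, y=7)
  Distance 8: (x=7, y=0), (x=7, y=2), (x=6, y=3), (x=5, y=4), (x=4, y=5), (x=3, y=6), (x=0, y=7), (x=2, y=7), (x=1, y=8)
  Distance 9: (x=8, y=0), (x=7, y=3), (x=6, y=4), (x=5, y=5), (x=4, y=6), (x=3, y=7), (x=0, y=8), (x=2, y=8), (x=1, y=9)
  Distance 10: (x=8, y=3), (x=7, y=4), (x=5, y=6), (x=4, y=7), (x=3, y=8), (x=0, y=9), (x=2, y=9)
  Distance 11: (x=9, y=3), (x=8, y=4), (x=7, y=5), (x=4, y=8)
  Distance 12: (x=9, y=4), (x=7, y=6), (x=5, y=8), (x=4, y=9)  <- goal reached here
One shortest path (12 moves): (x=0, y=1) -> (x=1, y=1) -> (x=2, y=1) -> (x=3, y=1) -> (x=4, y=1) -> (x=5, y=1) -> (x=6, y=1) -> (x=7, y=1) -> (x=7, y=2) -> (x=7, y=3) -> (x=7, y=4) -> (x=7, y=5) -> (x=7, y=6)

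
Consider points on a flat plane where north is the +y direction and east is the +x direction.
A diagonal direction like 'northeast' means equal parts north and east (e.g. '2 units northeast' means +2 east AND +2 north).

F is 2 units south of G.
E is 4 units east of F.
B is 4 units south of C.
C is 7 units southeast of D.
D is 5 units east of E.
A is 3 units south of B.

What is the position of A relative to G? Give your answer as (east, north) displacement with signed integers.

Answer: A is at (east=16, north=-16) relative to G.

Derivation:
Place G at the origin (east=0, north=0).
  F is 2 units south of G: delta (east=+0, north=-2); F at (east=0, north=-2).
  E is 4 units east of F: delta (east=+4, north=+0); E at (east=4, north=-2).
  D is 5 units east of E: delta (east=+5, north=+0); D at (east=9, north=-2).
  C is 7 units southeast of D: delta (east=+7, north=-7); C at (east=16, north=-9).
  B is 4 units south of C: delta (east=+0, north=-4); B at (east=16, north=-13).
  A is 3 units south of B: delta (east=+0, north=-3); A at (east=16, north=-16).
Therefore A relative to G: (east=16, north=-16).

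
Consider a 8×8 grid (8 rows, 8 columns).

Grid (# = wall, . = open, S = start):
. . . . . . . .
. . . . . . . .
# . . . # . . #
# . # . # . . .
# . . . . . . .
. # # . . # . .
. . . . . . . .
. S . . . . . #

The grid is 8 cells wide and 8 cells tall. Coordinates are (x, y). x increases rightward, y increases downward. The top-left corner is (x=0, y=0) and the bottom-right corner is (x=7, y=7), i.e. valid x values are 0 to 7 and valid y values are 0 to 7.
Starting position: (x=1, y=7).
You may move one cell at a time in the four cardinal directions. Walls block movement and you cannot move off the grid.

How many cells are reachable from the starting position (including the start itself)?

BFS flood-fill from (x=1, y=7):
  Distance 0: (x=1, y=7)
  Distance 1: (x=1, y=6), (x=0, y=7), (x=2, y=7)
  Distance 2: (x=0, y=6), (x=2, y=6), (x=3, y=7)
  Distance 3: (x=0, y=5), (x=3, y=6), (x=4, y=7)
  Distance 4: (x=3, y=5), (x=4, y=6), (x=5, y=7)
  Distance 5: (x=3, y=4), (x=4, y=5), (x=5, y=6), (x=6, y=7)
  Distance 6: (x=3, y=3), (x=2, y=4), (x=4, y=4), (x=6, y=6)
  Distance 7: (x=3, y=2), (x=1, y=4), (x=5, y=4), (x=6, y=5), (x=7, y=6)
  Distance 8: (x=3, y=1), (x=2, y=2), (x=1, y=3), (x=5, y=3), (x=6, y=4), (x=7, y=5)
  Distance 9: (x=3, y=0), (x=2, y=1), (x=4, y=1), (x=1, y=2), (x=5, y=2), (x=6, y=3), (x=7, y=4)
  Distance 10: (x=2, y=0), (x=4, y=0), (x=1, y=1), (x=5, y=1), (x=6, y=2), (x=7, y=3)
  Distance 11: (x=1, y=0), (x=5, y=0), (x=0, y=1), (x=6, y=1)
  Distance 12: (x=0, y=0), (x=6, y=0), (x=7, y=1)
  Distance 13: (x=7, y=0)
Total reachable: 53 (grid has 53 open cells total)

Answer: Reachable cells: 53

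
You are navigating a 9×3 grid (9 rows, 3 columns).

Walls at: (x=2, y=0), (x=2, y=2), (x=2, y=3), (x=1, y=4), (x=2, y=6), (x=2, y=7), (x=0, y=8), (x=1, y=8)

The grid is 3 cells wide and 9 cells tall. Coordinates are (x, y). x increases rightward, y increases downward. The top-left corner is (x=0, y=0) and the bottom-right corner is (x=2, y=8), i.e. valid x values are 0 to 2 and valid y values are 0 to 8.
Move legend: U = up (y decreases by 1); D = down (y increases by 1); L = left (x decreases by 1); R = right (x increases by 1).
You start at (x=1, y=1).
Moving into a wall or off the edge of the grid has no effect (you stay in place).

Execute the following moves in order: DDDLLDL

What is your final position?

Answer: Final position: (x=0, y=4)

Derivation:
Start: (x=1, y=1)
  D (down): (x=1, y=1) -> (x=1, y=2)
  D (down): (x=1, y=2) -> (x=1, y=3)
  D (down): blocked, stay at (x=1, y=3)
  L (left): (x=1, y=3) -> (x=0, y=3)
  L (left): blocked, stay at (x=0, y=3)
  D (down): (x=0, y=3) -> (x=0, y=4)
  L (left): blocked, stay at (x=0, y=4)
Final: (x=0, y=4)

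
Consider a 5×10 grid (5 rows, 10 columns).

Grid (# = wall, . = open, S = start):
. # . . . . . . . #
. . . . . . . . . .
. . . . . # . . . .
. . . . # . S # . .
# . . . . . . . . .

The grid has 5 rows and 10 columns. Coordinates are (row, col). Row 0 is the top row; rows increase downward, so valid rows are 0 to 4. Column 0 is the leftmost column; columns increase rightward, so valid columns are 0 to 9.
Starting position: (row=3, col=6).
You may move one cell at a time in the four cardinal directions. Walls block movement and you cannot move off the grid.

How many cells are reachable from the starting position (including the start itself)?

Answer: Reachable cells: 44

Derivation:
BFS flood-fill from (row=3, col=6):
  Distance 0: (row=3, col=6)
  Distance 1: (row=2, col=6), (row=3, col=5), (row=4, col=6)
  Distance 2: (row=1, col=6), (row=2, col=7), (row=4, col=5), (row=4, col=7)
  Distance 3: (row=0, col=6), (row=1, col=5), (row=1, col=7), (row=2, col=8), (row=4, col=4), (row=4, col=8)
  Distance 4: (row=0, col=5), (row=0, col=7), (row=1, col=4), (row=1, col=8), (row=2, col=9), (row=3, col=8), (row=4, col=3), (row=4, col=9)
  Distance 5: (row=0, col=4), (row=0, col=8), (row=1, col=3), (row=1, col=9), (row=2, col=4), (row=3, col=3), (row=3, col=9), (row=4, col=2)
  Distance 6: (row=0, col=3), (row=1, col=2), (row=2, col=3), (row=3, col=2), (row=4, col=1)
  Distance 7: (row=0, col=2), (row=1, col=1), (row=2, col=2), (row=3, col=1)
  Distance 8: (row=1, col=0), (row=2, col=1), (row=3, col=0)
  Distance 9: (row=0, col=0), (row=2, col=0)
Total reachable: 44 (grid has 44 open cells total)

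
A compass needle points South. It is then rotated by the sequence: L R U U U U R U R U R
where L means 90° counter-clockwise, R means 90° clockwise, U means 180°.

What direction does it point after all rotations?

Start: South
  L (left (90° counter-clockwise)) -> East
  R (right (90° clockwise)) -> South
  U (U-turn (180°)) -> North
  U (U-turn (180°)) -> South
  U (U-turn (180°)) -> North
  U (U-turn (180°)) -> South
  R (right (90° clockwise)) -> West
  U (U-turn (180°)) -> East
  R (right (90° clockwise)) -> South
  U (U-turn (180°)) -> North
  R (right (90° clockwise)) -> East
Final: East

Answer: Final heading: East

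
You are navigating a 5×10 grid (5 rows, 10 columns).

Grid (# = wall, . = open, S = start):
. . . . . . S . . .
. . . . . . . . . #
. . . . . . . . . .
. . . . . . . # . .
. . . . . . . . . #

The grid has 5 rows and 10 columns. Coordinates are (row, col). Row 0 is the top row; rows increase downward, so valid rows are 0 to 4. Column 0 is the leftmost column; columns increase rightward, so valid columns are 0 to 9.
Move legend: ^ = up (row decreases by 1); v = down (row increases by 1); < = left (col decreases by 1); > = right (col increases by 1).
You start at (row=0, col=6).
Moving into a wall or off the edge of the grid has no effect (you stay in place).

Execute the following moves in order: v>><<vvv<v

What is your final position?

Answer: Final position: (row=4, col=5)

Derivation:
Start: (row=0, col=6)
  v (down): (row=0, col=6) -> (row=1, col=6)
  > (right): (row=1, col=6) -> (row=1, col=7)
  > (right): (row=1, col=7) -> (row=1, col=8)
  < (left): (row=1, col=8) -> (row=1, col=7)
  < (left): (row=1, col=7) -> (row=1, col=6)
  v (down): (row=1, col=6) -> (row=2, col=6)
  v (down): (row=2, col=6) -> (row=3, col=6)
  v (down): (row=3, col=6) -> (row=4, col=6)
  < (left): (row=4, col=6) -> (row=4, col=5)
  v (down): blocked, stay at (row=4, col=5)
Final: (row=4, col=5)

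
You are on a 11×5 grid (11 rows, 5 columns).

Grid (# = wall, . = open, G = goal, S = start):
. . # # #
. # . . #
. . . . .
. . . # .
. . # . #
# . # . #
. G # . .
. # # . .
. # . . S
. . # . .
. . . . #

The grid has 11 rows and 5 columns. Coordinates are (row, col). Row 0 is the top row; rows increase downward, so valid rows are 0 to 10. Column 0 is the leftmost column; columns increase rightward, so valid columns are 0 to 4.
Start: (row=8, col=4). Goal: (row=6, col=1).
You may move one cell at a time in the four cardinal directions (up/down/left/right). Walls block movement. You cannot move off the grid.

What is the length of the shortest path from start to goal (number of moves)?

BFS from (row=8, col=4) until reaching (row=6, col=1):
  Distance 0: (row=8, col=4)
  Distance 1: (row=7, col=4), (row=8, col=3), (row=9, col=4)
  Distance 2: (row=6, col=4), (row=7, col=3), (row=8, col=2), (row=9, col=3)
  Distance 3: (row=6, col=3), (row=10, col=3)
  Distance 4: (row=5, col=3), (row=10, col=2)
  Distance 5: (row=4, col=3), (row=10, col=1)
  Distance 6: (row=9, col=1), (row=10, col=0)
  Distance 7: (row=9, col=0)
  Distance 8: (row=8, col=0)
  Distance 9: (row=7, col=0)
  Distance 10: (row=6, col=0)
  Distance 11: (row=6, col=1)  <- goal reached here
One shortest path (11 moves): (row=8, col=4) -> (row=8, col=3) -> (row=9, col=3) -> (row=10, col=3) -> (row=10, col=2) -> (row=10, col=1) -> (row=10, col=0) -> (row=9, col=0) -> (row=8, col=0) -> (row=7, col=0) -> (row=6, col=0) -> (row=6, col=1)

Answer: Shortest path length: 11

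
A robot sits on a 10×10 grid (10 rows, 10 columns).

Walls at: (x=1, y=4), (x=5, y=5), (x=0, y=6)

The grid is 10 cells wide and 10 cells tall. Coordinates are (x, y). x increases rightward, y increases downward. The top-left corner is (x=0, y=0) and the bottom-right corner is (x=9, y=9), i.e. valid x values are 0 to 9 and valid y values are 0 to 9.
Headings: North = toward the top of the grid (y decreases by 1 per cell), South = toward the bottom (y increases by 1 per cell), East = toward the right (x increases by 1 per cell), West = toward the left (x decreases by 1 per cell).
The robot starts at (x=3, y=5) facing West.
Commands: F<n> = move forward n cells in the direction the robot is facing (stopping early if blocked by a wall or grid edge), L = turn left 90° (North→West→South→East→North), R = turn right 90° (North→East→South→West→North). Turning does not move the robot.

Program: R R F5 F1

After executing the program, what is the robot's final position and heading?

Start: (x=3, y=5), facing West
  R: turn right, now facing North
  R: turn right, now facing East
  F5: move forward 1/5 (blocked), now at (x=4, y=5)
  F1: move forward 0/1 (blocked), now at (x=4, y=5)
Final: (x=4, y=5), facing East

Answer: Final position: (x=4, y=5), facing East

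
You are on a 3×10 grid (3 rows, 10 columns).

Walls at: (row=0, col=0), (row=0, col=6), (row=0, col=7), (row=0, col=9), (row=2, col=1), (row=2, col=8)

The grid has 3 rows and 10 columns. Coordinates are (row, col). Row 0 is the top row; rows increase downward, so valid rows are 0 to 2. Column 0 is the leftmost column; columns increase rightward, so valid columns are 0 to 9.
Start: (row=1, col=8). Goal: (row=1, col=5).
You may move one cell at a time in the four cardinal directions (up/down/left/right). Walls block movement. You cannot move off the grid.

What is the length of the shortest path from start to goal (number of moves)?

Answer: Shortest path length: 3

Derivation:
BFS from (row=1, col=8) until reaching (row=1, col=5):
  Distance 0: (row=1, col=8)
  Distance 1: (row=0, col=8), (row=1, col=7), (row=1, col=9)
  Distance 2: (row=1, col=6), (row=2, col=7), (row=2, col=9)
  Distance 3: (row=1, col=5), (row=2, col=6)  <- goal reached here
One shortest path (3 moves): (row=1, col=8) -> (row=1, col=7) -> (row=1, col=6) -> (row=1, col=5)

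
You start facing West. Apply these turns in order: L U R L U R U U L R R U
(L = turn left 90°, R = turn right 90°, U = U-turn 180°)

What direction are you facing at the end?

Answer: Final heading: South

Derivation:
Start: West
  L (left (90° counter-clockwise)) -> South
  U (U-turn (180°)) -> North
  R (right (90° clockwise)) -> East
  L (left (90° counter-clockwise)) -> North
  U (U-turn (180°)) -> South
  R (right (90° clockwise)) -> West
  U (U-turn (180°)) -> East
  U (U-turn (180°)) -> West
  L (left (90° counter-clockwise)) -> South
  R (right (90° clockwise)) -> West
  R (right (90° clockwise)) -> North
  U (U-turn (180°)) -> South
Final: South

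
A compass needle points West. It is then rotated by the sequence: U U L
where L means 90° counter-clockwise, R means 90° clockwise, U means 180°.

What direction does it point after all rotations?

Answer: Final heading: South

Derivation:
Start: West
  U (U-turn (180°)) -> East
  U (U-turn (180°)) -> West
  L (left (90° counter-clockwise)) -> South
Final: South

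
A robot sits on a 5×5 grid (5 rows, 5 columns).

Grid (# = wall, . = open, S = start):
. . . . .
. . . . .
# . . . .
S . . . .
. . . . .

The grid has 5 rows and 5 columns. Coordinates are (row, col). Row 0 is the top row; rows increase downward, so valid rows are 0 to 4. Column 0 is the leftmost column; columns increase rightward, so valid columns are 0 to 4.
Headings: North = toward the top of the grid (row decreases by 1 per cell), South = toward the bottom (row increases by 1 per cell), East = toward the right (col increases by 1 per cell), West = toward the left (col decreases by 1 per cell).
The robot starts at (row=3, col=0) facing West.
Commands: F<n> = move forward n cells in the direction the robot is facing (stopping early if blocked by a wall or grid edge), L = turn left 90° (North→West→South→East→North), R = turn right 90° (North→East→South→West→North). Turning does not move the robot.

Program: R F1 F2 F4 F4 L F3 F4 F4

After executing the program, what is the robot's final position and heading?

Answer: Final position: (row=3, col=0), facing West

Derivation:
Start: (row=3, col=0), facing West
  R: turn right, now facing North
  F1: move forward 0/1 (blocked), now at (row=3, col=0)
  F2: move forward 0/2 (blocked), now at (row=3, col=0)
  F4: move forward 0/4 (blocked), now at (row=3, col=0)
  F4: move forward 0/4 (blocked), now at (row=3, col=0)
  L: turn left, now facing West
  F3: move forward 0/3 (blocked), now at (row=3, col=0)
  F4: move forward 0/4 (blocked), now at (row=3, col=0)
  F4: move forward 0/4 (blocked), now at (row=3, col=0)
Final: (row=3, col=0), facing West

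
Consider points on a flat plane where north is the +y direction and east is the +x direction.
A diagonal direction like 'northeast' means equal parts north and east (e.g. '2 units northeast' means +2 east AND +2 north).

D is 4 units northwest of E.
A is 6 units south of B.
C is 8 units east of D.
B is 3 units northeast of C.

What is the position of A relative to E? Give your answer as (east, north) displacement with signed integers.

Answer: A is at (east=7, north=1) relative to E.

Derivation:
Place E at the origin (east=0, north=0).
  D is 4 units northwest of E: delta (east=-4, north=+4); D at (east=-4, north=4).
  C is 8 units east of D: delta (east=+8, north=+0); C at (east=4, north=4).
  B is 3 units northeast of C: delta (east=+3, north=+3); B at (east=7, north=7).
  A is 6 units south of B: delta (east=+0, north=-6); A at (east=7, north=1).
Therefore A relative to E: (east=7, north=1).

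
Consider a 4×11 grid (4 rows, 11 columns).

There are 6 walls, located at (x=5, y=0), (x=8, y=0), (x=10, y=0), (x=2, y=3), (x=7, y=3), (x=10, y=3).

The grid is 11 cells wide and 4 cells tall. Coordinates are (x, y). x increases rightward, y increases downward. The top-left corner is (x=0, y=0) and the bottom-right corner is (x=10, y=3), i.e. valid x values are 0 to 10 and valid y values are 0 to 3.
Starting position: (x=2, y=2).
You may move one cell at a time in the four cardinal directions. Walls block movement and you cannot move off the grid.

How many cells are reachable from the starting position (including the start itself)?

BFS flood-fill from (x=2, y=2):
  Distance 0: (x=2, y=2)
  Distance 1: (x=2, y=1), (x=1, y=2), (x=3, y=2)
  Distance 2: (x=2, y=0), (x=1, y=1), (x=3, y=1), (x=0, y=2), (x=4, y=2), (x=1, y=3), (x=3, y=3)
  Distance 3: (x=1, y=0), (x=3, y=0), (x=0, y=1), (x=4, y=1), (x=5, y=2), (x=0, y=3), (x=4, y=3)
  Distance 4: (x=0, y=0), (x=4, y=0), (x=5, y=1), (x=6, y=2), (x=5, y=3)
  Distance 5: (x=6, y=1), (x=7, y=2), (x=6, y=3)
  Distance 6: (x=6, y=0), (x=7, y=1), (x=8, y=2)
  Distance 7: (x=7, y=0), (x=8, y=1), (x=9, y=2), (x=8, y=3)
  Distance 8: (x=9, y=1), (x=10, y=2), (x=9, y=3)
  Distance 9: (x=9, y=0), (x=10, y=1)
Total reachable: 38 (grid has 38 open cells total)

Answer: Reachable cells: 38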